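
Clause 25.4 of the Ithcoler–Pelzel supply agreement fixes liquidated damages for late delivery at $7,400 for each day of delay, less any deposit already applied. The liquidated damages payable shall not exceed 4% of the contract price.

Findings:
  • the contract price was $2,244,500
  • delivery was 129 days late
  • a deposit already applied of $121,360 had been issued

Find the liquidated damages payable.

$89,780

Per-day damages: 129 × $7,400 = $954,600
Less deposit already applied: $954,600 − $121,360 = $833,240
Cap: 4% of $2,244,500 = $89,780
Cap at $89,780: $833,240 exceeds the cap → $89,780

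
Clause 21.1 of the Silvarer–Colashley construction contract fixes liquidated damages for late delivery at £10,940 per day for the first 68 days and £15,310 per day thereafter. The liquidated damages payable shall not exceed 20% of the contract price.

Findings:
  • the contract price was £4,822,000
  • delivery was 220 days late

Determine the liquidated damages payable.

First 68 days: 68 × £10,940 = £743,920
Remaining days: (220 − 68) × £15,310 = £2,327,120
Accrued per-day damages: £743,920 + £2,327,120 = £3,071,040
Cap: 20% of £4,822,000 = £964,400
Cap at £964,400: £3,071,040 exceeds the cap → £964,400

£964,400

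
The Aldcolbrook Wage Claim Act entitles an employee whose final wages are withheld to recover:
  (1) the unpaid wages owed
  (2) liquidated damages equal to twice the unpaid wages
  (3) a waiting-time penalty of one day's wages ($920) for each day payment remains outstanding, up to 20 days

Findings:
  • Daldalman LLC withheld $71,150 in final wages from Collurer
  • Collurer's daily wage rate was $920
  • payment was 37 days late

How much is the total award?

$231,850

Doubled: 2 × $71,150 = $142,300
Penalty days: min(37, 20) = 20
Waiting-time penalty: 20 × $920 = $18,400
Total award: $71,150 + $142,300 + $18,400 = $231,850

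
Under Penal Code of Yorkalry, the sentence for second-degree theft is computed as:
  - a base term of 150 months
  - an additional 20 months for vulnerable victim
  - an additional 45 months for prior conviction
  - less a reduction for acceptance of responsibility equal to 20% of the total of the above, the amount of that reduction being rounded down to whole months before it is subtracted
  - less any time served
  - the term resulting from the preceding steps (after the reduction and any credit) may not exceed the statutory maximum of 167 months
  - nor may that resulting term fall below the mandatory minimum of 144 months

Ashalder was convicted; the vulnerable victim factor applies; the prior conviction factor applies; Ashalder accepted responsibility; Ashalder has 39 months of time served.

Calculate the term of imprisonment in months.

Vulnerable victim enhancement: +20 months
Prior conviction enhancement: +45 months
Adjusted term: 150 months + 20 months + 45 months = 215 months
Acceptance of responsibility reduction: 20% of 215 months = 43 months (rounded down)
After reduction: 215 − 43 = 172 months
Less time served: 172 months − 39 months = 133 months
Cap at 167 months: 133 months is within the cap, no reduction.
Minimum 144 months: 133 months is below the minimum → 144 months

144 months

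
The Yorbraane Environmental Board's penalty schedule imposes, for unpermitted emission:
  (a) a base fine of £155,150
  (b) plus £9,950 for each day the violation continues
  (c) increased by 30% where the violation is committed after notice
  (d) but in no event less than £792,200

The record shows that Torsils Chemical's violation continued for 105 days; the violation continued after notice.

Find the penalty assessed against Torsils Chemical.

Per-day component: 105 × £9,950 = £1,044,750
Base plus per-day: £155,150 + £1,044,750 = £1,199,900
Enhancement: 30% of £1,199,900 = £359,970
Enhanced fine: £1,199,900 + £359,970 = £1,559,870
Minimum £792,200: £1,559,870 meets the minimum, no increase.

£1,559,870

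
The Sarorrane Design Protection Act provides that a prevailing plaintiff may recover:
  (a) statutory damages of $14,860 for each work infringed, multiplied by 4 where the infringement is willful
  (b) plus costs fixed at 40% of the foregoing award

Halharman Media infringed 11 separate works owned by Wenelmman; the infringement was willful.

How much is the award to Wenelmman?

Statutory damages: 11 × $14,860 = $163,460
Multiplied by 4: 4 × $163,460 = $653,840
Costs: 40% of $653,840 = $261,536
Award plus costs: $653,840 + $261,536 = $915,376

$915,376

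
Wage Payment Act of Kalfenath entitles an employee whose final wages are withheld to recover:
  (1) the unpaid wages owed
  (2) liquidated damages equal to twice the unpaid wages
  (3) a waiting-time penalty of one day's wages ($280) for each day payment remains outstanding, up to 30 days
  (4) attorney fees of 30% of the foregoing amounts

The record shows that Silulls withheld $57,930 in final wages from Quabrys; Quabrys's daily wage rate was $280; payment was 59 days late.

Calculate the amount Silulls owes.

$236,847

Doubled: 2 × $57,930 = $115,860
Penalty days: min(59, 30) = 30
Waiting-time penalty: 30 × $280 = $8,400
Subtotal: $57,930 + $115,860 + $8,400 = $182,190
Attorney fees: 30% of $182,190 = $54,657
Total award: $182,190 + $54,657 = $236,847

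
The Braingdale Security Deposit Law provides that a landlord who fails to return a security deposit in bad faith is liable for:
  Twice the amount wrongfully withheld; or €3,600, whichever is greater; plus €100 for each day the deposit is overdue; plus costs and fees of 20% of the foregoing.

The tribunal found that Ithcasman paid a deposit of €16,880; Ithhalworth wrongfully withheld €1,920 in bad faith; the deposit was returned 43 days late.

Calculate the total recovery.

€9,768

Doubled: 2 × €1,920 = €3,840
Minimum €3,600: €3,840 meets the minimum, no increase.
Late-return penalty: 43 × €100 = €4,300
Damages plus late penalty: €3,840 + €4,300 = €8,140
Costs and fees: 20% of €8,140 = €1,628
Total recovery: €8,140 + €1,628 = €9,768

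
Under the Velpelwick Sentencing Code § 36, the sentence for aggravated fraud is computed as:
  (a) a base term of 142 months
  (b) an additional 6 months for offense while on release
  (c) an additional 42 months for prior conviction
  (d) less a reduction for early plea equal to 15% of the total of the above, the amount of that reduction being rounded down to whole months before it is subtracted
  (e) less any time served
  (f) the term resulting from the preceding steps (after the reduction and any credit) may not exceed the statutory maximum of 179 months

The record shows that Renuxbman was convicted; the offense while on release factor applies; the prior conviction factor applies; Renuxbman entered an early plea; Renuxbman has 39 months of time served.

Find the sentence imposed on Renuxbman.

123 months

Offense while on release enhancement: +6 months
Prior conviction enhancement: +42 months
Adjusted term: 142 months + 6 months + 42 months = 190 months
Early plea reduction: 15% of 190 months = 28 months (rounded down)
After reduction: 190 − 28 = 162 months
Less time served: 162 months − 39 months = 123 months
Cap at 179 months: 123 months is within the cap, no reduction.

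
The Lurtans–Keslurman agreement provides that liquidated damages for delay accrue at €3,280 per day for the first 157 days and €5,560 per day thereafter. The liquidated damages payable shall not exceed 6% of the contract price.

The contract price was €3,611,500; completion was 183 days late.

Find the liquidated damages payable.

First 157 days: 157 × €3,280 = €514,960
Remaining days: (183 − 157) × €5,560 = €144,560
Accrued per-day damages: €514,960 + €144,560 = €659,520
Cap: 6% of €3,611,500 = €216,690
Cap at €216,690: €659,520 exceeds the cap → €216,690

€216,690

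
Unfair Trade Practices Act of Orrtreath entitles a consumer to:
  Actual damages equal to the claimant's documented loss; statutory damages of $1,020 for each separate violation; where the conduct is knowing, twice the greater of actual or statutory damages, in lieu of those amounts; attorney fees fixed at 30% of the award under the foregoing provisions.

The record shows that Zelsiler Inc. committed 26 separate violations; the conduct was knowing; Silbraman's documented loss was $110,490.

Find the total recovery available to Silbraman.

Statutory damages: 26 × $1,020 = $26,520
Greater of actual damages ($110,490) or statutory damages ($26,520): $110,490
Doubled: 2 × $110,490 = $220,980
Attorney fees: 30% of $220,980 = $66,294
Total recovery: $220,980 + $66,294 = $287,274

$287,274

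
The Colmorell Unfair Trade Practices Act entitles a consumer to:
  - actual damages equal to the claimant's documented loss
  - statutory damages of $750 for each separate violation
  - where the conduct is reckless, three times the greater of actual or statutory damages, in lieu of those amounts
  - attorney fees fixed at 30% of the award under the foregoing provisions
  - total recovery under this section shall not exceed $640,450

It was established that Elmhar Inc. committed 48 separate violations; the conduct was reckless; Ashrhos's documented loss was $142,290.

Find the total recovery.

Statutory damages: 48 × $750 = $36,000
Greater of actual damages ($142,290) or statutory damages ($36,000): $142,290
Trebled: 3 × $142,290 = $426,870
Attorney fees: 30% of $426,870 = $128,061
Total before cap: $426,870 + $128,061 = $554,931
Cap at $640,450: $554,931 is within the cap, no reduction.

$554,931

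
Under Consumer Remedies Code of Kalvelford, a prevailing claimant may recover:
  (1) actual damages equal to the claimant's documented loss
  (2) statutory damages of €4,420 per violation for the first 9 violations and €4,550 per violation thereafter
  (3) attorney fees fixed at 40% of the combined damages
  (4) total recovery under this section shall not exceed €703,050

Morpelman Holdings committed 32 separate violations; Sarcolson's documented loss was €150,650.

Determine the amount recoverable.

First 9 violations: 9 × €4,420 = €39,780
Remaining violations: (32 − 9) × €4,550 = €104,650
Statutory damages: €39,780 + €104,650 = €144,430
Combined damages: €150,650 + €144,430 = €295,080
Attorney fees: 40% of €295,080 = €118,032
Total before cap: €295,080 + €118,032 = €413,112
Cap at €703,050: €413,112 is within the cap, no reduction.

€413,112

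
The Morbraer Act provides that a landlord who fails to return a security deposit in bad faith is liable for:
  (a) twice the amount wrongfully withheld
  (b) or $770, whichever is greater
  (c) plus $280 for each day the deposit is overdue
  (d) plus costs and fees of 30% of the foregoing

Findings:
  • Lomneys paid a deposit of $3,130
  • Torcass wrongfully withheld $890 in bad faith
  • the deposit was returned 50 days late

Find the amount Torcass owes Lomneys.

Doubled: 2 × $890 = $1,780
Minimum $770: $1,780 meets the minimum, no increase.
Late-return penalty: 50 × $280 = $14,000
Damages plus late penalty: $1,780 + $14,000 = $15,780
Costs and fees: 30% of $15,780 = $4,734
Total recovery: $15,780 + $4,734 = $20,514

$20,514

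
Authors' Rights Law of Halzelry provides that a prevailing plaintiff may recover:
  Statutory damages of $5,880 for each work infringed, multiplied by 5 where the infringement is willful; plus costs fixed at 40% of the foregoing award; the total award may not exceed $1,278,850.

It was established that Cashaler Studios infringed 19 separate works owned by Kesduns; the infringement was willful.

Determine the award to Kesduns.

Statutory damages: 19 × $5,880 = $111,720
Multiplied by 5: 5 × $111,720 = $558,600
Costs: 40% of $558,600 = $223,440
Award plus costs: $558,600 + $223,440 = $782,040
Cap at $1,278,850: $782,040 is within the cap, no reduction.

Award: $782,040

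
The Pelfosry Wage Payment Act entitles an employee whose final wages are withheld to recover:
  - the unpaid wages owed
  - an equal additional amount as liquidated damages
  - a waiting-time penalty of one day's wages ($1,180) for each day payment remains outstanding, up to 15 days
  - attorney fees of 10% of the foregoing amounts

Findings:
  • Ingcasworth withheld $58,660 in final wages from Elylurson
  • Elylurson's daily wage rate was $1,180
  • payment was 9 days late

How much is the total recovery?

Liquidated damages (equal amount): $58,660
Penalty days: min(9, 15) = 9
Waiting-time penalty: 9 × $1,180 = $10,620
Subtotal: $58,660 + $58,660 + $10,620 = $127,940
Attorney fees: 10% of $127,940 = $12,794
Total award: $127,940 + $12,794 = $140,734

$140,734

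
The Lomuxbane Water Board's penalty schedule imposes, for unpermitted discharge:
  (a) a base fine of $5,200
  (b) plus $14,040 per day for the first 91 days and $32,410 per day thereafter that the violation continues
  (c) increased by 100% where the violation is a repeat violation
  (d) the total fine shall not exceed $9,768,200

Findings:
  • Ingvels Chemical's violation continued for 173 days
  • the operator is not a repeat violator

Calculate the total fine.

$3,940,460

First 91 days: 91 × $14,040 = $1,277,640
Remaining days: (173 − 91) × $32,410 = $2,657,620
Per-day component: $1,277,640 + $2,657,620 = $3,935,260
Base plus per-day: $5,200 + $3,935,260 = $3,940,460
The operator is not a repeat violator: no 100% increase.
Cap at $9,768,200: $3,940,460 is within the cap, no reduction.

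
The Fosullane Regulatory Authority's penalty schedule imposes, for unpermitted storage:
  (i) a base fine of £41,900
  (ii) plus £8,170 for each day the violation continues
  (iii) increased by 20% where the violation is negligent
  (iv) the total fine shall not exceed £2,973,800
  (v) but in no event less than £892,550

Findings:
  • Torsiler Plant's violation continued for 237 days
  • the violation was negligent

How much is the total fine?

£2,373,828

Per-day component: 237 × £8,170 = £1,936,290
Base plus per-day: £41,900 + £1,936,290 = £1,978,190
Enhancement: 20% of £1,978,190 = £395,638
Enhanced fine: £1,978,190 + £395,638 = £2,373,828
Cap at £2,973,800: £2,373,828 is within the cap, no reduction.
Minimum £892,550: £2,373,828 meets the minimum, no increase.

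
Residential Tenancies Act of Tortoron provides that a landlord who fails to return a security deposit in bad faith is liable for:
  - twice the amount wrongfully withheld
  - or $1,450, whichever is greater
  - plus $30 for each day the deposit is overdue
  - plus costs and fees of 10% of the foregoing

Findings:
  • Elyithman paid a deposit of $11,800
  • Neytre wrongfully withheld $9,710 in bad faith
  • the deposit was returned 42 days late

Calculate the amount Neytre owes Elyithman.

$22,748

Doubled: 2 × $9,710 = $19,420
Minimum $1,450: $19,420 meets the minimum, no increase.
Late-return penalty: 42 × $30 = $1,260
Damages plus late penalty: $19,420 + $1,260 = $20,680
Costs and fees: 10% of $20,680 = $2,068
Total recovery: $20,680 + $2,068 = $22,748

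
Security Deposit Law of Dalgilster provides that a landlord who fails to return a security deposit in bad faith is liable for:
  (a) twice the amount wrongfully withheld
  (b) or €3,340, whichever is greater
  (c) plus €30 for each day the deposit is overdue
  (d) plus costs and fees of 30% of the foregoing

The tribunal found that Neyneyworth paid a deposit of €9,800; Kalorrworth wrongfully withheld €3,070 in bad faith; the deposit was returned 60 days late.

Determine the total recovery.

Doubled: 2 × €3,070 = €6,140
Minimum €3,340: €6,140 meets the minimum, no increase.
Late-return penalty: 60 × €30 = €1,800
Damages plus late penalty: €6,140 + €1,800 = €7,940
Costs and fees: 30% of €7,940 = €2,382
Total recovery: €7,940 + €2,382 = €10,322

€10,322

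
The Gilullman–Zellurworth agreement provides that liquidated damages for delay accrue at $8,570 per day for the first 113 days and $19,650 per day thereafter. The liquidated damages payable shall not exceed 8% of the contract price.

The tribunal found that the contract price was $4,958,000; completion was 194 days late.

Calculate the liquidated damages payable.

First 113 days: 113 × $8,570 = $968,410
Remaining days: (194 − 113) × $19,650 = $1,591,650
Accrued per-day damages: $968,410 + $1,591,650 = $2,560,060
Cap: 8% of $4,958,000 = $396,640
Cap at $396,640: $2,560,060 exceeds the cap → $396,640

$396,640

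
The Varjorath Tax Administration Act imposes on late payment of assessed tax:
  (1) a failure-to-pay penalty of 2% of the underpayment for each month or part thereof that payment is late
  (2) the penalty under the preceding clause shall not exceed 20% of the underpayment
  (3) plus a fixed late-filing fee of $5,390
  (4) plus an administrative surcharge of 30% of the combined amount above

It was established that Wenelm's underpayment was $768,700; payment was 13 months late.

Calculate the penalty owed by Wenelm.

$206,869

Accrued rate: 2% × 13 = 26%, capped at 20% → 20%
Failure-to-pay penalty: 20% of $768,700 = $153,740
Penalty before surcharge: $153,740 + $5,390 = $159,130
Administrative surcharge: 30% of $159,130 = $47,739
Total penalty: $159,130 + $47,739 = $206,869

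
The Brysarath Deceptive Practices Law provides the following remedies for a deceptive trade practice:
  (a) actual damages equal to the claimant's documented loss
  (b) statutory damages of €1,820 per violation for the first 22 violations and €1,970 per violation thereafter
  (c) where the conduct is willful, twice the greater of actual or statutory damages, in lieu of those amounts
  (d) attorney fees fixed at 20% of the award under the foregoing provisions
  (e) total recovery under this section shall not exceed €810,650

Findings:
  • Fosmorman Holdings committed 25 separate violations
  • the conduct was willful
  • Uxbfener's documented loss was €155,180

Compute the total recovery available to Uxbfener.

First 22 violations: 22 × €1,820 = €40,040
Remaining violations: (25 − 22) × €1,970 = €5,910
Statutory damages: €40,040 + €5,910 = €45,950
Greater of actual damages (€155,180) or statutory damages (€45,950): €155,180
Doubled: 2 × €155,180 = €310,360
Attorney fees: 20% of €310,360 = €62,072
Total before cap: €310,360 + €62,072 = €372,432
Cap at €810,650: €372,432 is within the cap, no reduction.

€372,432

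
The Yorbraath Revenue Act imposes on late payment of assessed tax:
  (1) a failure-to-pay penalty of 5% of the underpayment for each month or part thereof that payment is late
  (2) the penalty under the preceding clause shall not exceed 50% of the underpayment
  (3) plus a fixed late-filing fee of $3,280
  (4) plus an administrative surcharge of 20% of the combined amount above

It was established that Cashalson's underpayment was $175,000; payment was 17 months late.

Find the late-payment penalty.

Accrued rate: 5% × 17 = 85%, capped at 50% → 50%
Failure-to-pay penalty: 50% of $175,000 = $87,500
Penalty before surcharge: $87,500 + $3,280 = $90,780
Administrative surcharge: 20% of $90,780 = $18,156
Total penalty: $90,780 + $18,156 = $108,936

$108,936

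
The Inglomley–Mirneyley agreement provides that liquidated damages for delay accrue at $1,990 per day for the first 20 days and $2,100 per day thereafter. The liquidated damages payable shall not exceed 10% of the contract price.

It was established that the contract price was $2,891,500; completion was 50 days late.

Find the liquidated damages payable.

Liquidated damages: $102,800

First 20 days: 20 × $1,990 = $39,800
Remaining days: (50 − 20) × $2,100 = $63,000
Accrued per-day damages: $39,800 + $63,000 = $102,800
Cap: 10% of $2,891,500 = $289,150
Cap at $289,150: $102,800 is within the cap, no reduction.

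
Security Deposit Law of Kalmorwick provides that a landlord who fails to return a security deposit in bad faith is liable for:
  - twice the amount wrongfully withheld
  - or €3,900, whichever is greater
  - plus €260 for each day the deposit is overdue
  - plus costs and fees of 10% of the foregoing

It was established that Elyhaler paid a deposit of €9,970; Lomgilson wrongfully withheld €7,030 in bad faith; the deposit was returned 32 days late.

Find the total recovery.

€24,618

Doubled: 2 × €7,030 = €14,060
Minimum €3,900: €14,060 meets the minimum, no increase.
Late-return penalty: 32 × €260 = €8,320
Damages plus late penalty: €14,060 + €8,320 = €22,380
Costs and fees: 10% of €22,380 = €2,238
Total recovery: €22,380 + €2,238 = €24,618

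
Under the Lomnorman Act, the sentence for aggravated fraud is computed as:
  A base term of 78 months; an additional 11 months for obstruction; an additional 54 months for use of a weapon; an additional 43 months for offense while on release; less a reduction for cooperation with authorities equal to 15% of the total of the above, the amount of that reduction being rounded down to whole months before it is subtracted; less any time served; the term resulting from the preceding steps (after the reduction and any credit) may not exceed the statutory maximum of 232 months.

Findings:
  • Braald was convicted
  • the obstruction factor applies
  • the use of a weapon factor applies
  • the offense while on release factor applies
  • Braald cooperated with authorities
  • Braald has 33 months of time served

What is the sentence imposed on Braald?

Obstruction enhancement: +11 months
Use of a weapon enhancement: +54 months
Offense while on release enhancement: +43 months
Adjusted term: 78 months + 11 months + 54 months + 43 months = 186 months
Cooperation with authorities reduction: 15% of 186 months = 27 months (rounded down)
After reduction: 186 − 27 = 159 months
Less time served: 159 months − 33 months = 126 months
Cap at 232 months: 126 months is within the cap, no reduction.

126 months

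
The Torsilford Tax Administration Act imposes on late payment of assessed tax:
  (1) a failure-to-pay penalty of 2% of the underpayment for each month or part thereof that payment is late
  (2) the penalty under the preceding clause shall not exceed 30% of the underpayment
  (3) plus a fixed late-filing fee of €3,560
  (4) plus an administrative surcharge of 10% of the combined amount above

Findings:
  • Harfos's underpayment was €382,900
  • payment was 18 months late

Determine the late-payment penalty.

€130,273

Accrued rate: 2% × 18 = 36%, capped at 30% → 30%
Failure-to-pay penalty: 30% of €382,900 = €114,870
Penalty before surcharge: €114,870 + €3,560 = €118,430
Administrative surcharge: 10% of €118,430 = €11,843
Total penalty: €118,430 + €11,843 = €130,273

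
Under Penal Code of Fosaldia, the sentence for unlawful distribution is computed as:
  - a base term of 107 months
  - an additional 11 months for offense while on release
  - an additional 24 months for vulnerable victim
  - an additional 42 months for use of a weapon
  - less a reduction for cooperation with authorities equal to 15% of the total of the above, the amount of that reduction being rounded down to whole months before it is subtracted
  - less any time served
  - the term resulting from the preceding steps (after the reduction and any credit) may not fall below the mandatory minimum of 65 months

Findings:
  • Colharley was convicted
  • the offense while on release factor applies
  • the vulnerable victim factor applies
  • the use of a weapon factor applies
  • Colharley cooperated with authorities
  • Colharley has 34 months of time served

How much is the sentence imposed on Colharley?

123 months

Offense while on release enhancement: +11 months
Vulnerable victim enhancement: +24 months
Use of a weapon enhancement: +42 months
Adjusted term: 107 months + 11 months + 24 months + 42 months = 184 months
Cooperation with authorities reduction: 15% of 184 months = 27 months (rounded down)
After reduction: 184 − 27 = 157 months
Less time served: 157 months − 34 months = 123 months
Minimum 65 months: 123 months meets the minimum, no increase.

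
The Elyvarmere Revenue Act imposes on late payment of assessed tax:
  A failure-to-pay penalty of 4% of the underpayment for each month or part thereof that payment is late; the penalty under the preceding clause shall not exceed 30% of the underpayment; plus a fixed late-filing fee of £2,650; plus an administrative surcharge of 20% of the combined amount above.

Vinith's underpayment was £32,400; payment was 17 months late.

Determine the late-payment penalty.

£14,844

Accrued rate: 4% × 17 = 68%, capped at 30% → 30%
Failure-to-pay penalty: 30% of £32,400 = £9,720
Penalty before surcharge: £9,720 + £2,650 = £12,370
Administrative surcharge: 20% of £12,370 = £2,474
Total penalty: £12,370 + £2,474 = £14,844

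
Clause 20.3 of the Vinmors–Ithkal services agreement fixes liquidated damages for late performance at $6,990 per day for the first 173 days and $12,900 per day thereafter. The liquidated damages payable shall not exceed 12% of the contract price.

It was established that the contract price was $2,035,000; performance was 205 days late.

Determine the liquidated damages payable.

First 173 days: 173 × $6,990 = $1,209,270
Remaining days: (205 − 173) × $12,900 = $412,800
Accrued per-day damages: $1,209,270 + $412,800 = $1,622,070
Cap: 12% of $2,035,000 = $244,200
Cap at $244,200: $1,622,070 exceeds the cap → $244,200

Liquidated damages: $244,200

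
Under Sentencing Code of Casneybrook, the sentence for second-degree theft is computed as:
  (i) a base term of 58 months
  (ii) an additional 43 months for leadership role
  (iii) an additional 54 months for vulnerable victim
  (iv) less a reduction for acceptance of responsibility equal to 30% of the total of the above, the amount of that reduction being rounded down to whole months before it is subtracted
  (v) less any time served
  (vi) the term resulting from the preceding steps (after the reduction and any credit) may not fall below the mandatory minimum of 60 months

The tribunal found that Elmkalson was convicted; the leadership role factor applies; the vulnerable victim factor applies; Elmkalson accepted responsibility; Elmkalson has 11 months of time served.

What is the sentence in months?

Leadership role enhancement: +43 months
Vulnerable victim enhancement: +54 months
Adjusted term: 58 months + 43 months + 54 months = 155 months
Acceptance of responsibility reduction: 30% of 155 months = 46 months (rounded down)
After reduction: 155 − 46 = 109 months
Less time served: 109 months − 11 months = 98 months
Minimum 60 months: 98 months meets the minimum, no increase.

98 months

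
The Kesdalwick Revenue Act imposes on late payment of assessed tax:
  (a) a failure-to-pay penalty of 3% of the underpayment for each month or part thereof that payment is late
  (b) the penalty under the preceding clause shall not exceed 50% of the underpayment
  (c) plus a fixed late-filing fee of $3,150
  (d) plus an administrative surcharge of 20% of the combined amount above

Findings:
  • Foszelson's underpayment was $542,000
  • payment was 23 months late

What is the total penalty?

$328,980

Accrued rate: 3% × 23 = 69%, capped at 50% → 50%
Failure-to-pay penalty: 50% of $542,000 = $271,000
Penalty before surcharge: $271,000 + $3,150 = $274,150
Administrative surcharge: 20% of $274,150 = $54,830
Total penalty: $274,150 + $54,830 = $328,980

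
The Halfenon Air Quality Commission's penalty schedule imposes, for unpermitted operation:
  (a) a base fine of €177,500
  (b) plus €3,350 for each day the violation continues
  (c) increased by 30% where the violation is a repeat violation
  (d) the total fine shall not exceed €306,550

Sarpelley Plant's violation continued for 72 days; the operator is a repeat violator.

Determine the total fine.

Per-day component: 72 × €3,350 = €241,200
Base plus per-day: €177,500 + €241,200 = €418,700
Enhancement: 30% of €418,700 = €125,610
Enhanced fine: €418,700 + €125,610 = €544,310
Cap at €306,550: €544,310 exceeds the cap → €306,550

€306,550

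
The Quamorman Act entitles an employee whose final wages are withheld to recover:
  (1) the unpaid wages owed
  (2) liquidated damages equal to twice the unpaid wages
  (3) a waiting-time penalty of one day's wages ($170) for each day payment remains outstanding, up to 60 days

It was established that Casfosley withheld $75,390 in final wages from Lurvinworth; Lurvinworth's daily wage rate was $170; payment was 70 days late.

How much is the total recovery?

Doubled: 2 × $75,390 = $150,780
Penalty days: min(70, 60) = 60
Waiting-time penalty: 60 × $170 = $10,200
Total award: $75,390 + $150,780 + $10,200 = $236,370

$236,370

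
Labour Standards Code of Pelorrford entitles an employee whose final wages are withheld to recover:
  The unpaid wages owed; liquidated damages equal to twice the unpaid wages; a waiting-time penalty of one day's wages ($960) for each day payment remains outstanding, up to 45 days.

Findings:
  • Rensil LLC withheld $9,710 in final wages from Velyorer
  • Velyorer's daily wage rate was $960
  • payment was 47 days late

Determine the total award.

Doubled: 2 × $9,710 = $19,420
Penalty days: min(47, 45) = 45
Waiting-time penalty: 45 × $960 = $43,200
Total award: $9,710 + $19,420 + $43,200 = $72,330

Total award: $72,330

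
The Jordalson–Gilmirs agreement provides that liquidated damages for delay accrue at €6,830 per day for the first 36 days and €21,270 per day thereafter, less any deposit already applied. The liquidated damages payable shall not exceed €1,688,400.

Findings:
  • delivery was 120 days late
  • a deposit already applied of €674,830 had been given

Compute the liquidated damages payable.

€1,357,730

First 36 days: 36 × €6,830 = €245,880
Remaining days: (120 − 36) × €21,270 = €1,786,680
Accrued per-day damages: €245,880 + €1,786,680 = €2,032,560
Less deposit already applied: €2,032,560 − €674,830 = €1,357,730
Cap at €1,688,400: €1,357,730 is within the cap, no reduction.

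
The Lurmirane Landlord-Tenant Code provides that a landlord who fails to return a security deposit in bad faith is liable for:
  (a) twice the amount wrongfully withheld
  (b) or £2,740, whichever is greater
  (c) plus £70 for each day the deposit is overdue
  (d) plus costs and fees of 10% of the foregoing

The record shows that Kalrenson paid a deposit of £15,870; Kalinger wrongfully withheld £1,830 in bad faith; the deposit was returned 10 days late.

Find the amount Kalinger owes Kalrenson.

Doubled: 2 × £1,830 = £3,660
Minimum £2,740: £3,660 meets the minimum, no increase.
Late-return penalty: 10 × £70 = £700
Damages plus late penalty: £3,660 + £700 = £4,360
Costs and fees: 10% of £4,360 = £436
Total recovery: £4,360 + £436 = £4,796

£4,796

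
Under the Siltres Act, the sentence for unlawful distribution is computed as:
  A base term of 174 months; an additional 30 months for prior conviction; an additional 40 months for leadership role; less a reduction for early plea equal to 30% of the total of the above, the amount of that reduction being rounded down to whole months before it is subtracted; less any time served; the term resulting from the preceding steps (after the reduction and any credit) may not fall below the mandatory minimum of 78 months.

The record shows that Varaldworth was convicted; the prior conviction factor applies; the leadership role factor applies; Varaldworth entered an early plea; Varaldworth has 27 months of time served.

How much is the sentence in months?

Sentence: 144 months

Prior conviction enhancement: +30 months
Leadership role enhancement: +40 months
Adjusted term: 174 months + 30 months + 40 months = 244 months
Early plea reduction: 30% of 244 months = 73 months (rounded down)
After reduction: 244 − 73 = 171 months
Less time served: 171 months − 27 months = 144 months
Minimum 78 months: 144 months meets the minimum, no increase.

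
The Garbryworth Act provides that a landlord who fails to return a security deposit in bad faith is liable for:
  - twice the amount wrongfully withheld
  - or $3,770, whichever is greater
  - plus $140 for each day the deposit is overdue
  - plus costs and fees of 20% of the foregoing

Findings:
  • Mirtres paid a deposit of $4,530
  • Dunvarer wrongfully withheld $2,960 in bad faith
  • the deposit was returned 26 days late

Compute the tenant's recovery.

$11,472

Doubled: 2 × $2,960 = $5,920
Minimum $3,770: $5,920 meets the minimum, no increase.
Late-return penalty: 26 × $140 = $3,640
Damages plus late penalty: $5,920 + $3,640 = $9,560
Costs and fees: 20% of $9,560 = $1,912
Total recovery: $9,560 + $1,912 = $11,472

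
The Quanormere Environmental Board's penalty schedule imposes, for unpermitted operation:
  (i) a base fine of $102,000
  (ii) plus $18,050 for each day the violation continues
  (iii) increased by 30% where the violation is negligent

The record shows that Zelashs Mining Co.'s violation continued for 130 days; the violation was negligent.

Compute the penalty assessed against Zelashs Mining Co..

Per-day component: 130 × $18,050 = $2,346,500
Base plus per-day: $102,000 + $2,346,500 = $2,448,500
Enhancement: 30% of $2,448,500 = $734,550
Enhanced fine: $2,448,500 + $734,550 = $3,183,050

Civil penalty: $3,183,050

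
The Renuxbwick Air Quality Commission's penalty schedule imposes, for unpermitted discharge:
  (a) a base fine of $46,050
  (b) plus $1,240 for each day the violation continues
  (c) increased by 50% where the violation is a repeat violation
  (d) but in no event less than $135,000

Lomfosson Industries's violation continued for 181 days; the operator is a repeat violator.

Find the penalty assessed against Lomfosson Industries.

Per-day component: 181 × $1,240 = $224,440
Base plus per-day: $46,050 + $224,440 = $270,490
Enhancement: 50% of $270,490 = $135,245
Enhanced fine: $270,490 + $135,245 = $405,735
Minimum $135,000: $405,735 meets the minimum, no increase.

$405,735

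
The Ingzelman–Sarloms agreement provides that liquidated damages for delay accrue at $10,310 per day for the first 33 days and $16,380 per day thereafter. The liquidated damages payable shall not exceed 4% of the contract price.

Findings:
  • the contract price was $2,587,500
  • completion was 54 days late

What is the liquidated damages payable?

First 33 days: 33 × $10,310 = $340,230
Remaining days: (54 − 33) × $16,380 = $343,980
Accrued per-day damages: $340,230 + $343,980 = $684,210
Cap: 4% of $2,587,500 = $103,500
Cap at $103,500: $684,210 exceeds the cap → $103,500

$103,500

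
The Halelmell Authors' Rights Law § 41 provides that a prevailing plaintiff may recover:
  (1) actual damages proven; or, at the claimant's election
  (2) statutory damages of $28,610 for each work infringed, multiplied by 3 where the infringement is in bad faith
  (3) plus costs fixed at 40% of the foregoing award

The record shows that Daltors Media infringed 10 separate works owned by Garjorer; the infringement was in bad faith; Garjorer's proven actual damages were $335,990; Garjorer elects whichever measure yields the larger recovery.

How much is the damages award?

Statutory damages: 10 × $28,610 = $286,100
Trebled: 3 × $286,100 = $858,300
Greater of actual damages ($335,990) or enhanced statutory damages ($858,300): $858,300
Costs: 40% of $858,300 = $343,320
Award plus costs: $858,300 + $343,320 = $1,201,620

$1,201,620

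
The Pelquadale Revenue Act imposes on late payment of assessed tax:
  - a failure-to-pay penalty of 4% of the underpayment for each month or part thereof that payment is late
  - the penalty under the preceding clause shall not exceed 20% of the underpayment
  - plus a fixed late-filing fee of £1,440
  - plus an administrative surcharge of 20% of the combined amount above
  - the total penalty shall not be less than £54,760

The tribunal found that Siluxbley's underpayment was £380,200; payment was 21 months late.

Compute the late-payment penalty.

Accrued rate: 4% × 21 = 84%, capped at 20% → 20%
Failure-to-pay penalty: 20% of £380,200 = £76,040
Penalty before surcharge: £76,040 + £1,440 = £77,480
Administrative surcharge: 20% of £77,480 = £15,496
Total penalty: £77,480 + £15,496 = £92,976
Minimum £54,760: £92,976 meets the minimum, no increase.

Penalty: £92,976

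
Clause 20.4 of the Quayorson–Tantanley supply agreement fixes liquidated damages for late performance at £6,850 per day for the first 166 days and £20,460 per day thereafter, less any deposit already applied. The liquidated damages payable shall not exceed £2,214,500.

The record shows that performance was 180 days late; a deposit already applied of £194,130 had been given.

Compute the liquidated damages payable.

First 166 days: 166 × £6,850 = £1,137,100
Remaining days: (180 − 166) × £20,460 = £286,440
Accrued per-day damages: £1,137,100 + £286,440 = £1,423,540
Less deposit already applied: £1,423,540 − £194,130 = £1,229,410
Cap at £2,214,500: £1,229,410 is within the cap, no reduction.

£1,229,410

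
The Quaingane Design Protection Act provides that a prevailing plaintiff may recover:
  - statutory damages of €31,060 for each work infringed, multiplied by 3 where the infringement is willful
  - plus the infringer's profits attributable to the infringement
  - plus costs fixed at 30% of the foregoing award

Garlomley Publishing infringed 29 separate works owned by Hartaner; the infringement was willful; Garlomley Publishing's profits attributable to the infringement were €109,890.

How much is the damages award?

Award: €3,655,743

Statutory damages: 29 × €31,060 = €900,740
Trebled: 3 × €900,740 = €2,702,220
Combined award: €2,702,220 + €109,890 = €2,812,110
Costs: 30% of €2,812,110 = €843,633
Award plus costs: €2,812,110 + €843,633 = €3,655,743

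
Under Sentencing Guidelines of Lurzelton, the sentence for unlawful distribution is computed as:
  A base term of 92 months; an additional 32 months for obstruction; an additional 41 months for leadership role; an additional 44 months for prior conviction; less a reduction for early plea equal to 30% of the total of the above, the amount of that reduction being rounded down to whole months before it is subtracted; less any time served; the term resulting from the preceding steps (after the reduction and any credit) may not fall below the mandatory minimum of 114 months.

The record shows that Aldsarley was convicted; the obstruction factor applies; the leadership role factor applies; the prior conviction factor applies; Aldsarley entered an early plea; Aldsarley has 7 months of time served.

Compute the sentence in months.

Sentence: 140 months

Obstruction enhancement: +32 months
Leadership role enhancement: +41 months
Prior conviction enhancement: +44 months
Adjusted term: 92 months + 32 months + 41 months + 44 months = 209 months
Early plea reduction: 30% of 209 months = 62 months (rounded down)
After reduction: 209 − 62 = 147 months
Less time served: 147 months − 7 months = 140 months
Minimum 114 months: 140 months meets the minimum, no increase.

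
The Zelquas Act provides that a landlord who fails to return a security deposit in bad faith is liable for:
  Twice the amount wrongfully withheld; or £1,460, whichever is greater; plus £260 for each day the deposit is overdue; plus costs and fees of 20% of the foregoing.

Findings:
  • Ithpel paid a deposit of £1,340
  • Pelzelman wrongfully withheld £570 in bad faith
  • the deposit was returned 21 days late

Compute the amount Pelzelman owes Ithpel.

Doubled: 2 × £570 = £1,140
Minimum £1,460: £1,140 is below the minimum → £1,460
Late-return penalty: 21 × £260 = £5,460
Damages plus late penalty: £1,460 + £5,460 = £6,920
Costs and fees: 20% of £6,920 = £1,384
Total recovery: £6,920 + £1,384 = £8,304

£8,304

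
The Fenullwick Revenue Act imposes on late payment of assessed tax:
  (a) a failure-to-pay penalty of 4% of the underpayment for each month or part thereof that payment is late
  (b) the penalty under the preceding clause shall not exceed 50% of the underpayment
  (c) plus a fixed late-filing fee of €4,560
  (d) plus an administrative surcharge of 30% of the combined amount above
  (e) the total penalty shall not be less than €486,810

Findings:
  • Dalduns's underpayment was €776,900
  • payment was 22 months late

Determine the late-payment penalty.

Accrued rate: 4% × 22 = 88%, capped at 50% → 50%
Failure-to-pay penalty: 50% of €776,900 = €388,450
Penalty before surcharge: €388,450 + €4,560 = €393,010
Administrative surcharge: 30% of €393,010 = €117,903
Total penalty: €393,010 + €117,903 = €510,913
Minimum €486,810: €510,913 meets the minimum, no increase.

€510,913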